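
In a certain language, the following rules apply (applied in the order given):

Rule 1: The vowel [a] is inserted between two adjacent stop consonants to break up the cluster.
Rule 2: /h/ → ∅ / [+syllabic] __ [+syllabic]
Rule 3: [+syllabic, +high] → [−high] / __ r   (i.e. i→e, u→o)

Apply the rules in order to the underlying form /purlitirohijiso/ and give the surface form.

porliteroijiso

Rule 1 (stop-cluster a-epenthesis): no segment meets the environment; /purlitirohijiso/ is unchanged.
Rule 2 (intervocalic h-deletion): /h/ occurs between vowels /o/ and /i/, so it deletes. /purlitirohijiso/ → purlitiroijiso.
Rule 3 (pre-rhotic lowering): /u/ is a high vowel immediately before /r/, so it lowers to [o]. /i/ is a high vowel immediately before /r/, so it lowers to [e]. /purlitiroijiso/ → porliteroijiso.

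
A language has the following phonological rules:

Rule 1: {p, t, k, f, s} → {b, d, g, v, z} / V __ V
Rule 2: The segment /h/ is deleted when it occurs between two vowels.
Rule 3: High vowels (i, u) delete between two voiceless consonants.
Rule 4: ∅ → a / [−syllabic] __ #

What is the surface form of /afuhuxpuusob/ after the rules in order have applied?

avuuxpuuzoba

Rule 1 (intervocalic voicing): /f/ is a voiceless obstruent between vowels /a/ and /u/, so it voices to [v]. /s/ is a voiceless obstruent between vowels /u/ and /o/, so it voices to [z]. /afuhuxpuusob/ → avuhuxpuuzob.
Rule 2 (intervocalic h-deletion): /h/ occurs between vowels /u/ and /u/, so it deletes. /avuhuxpuuzob/ → avuuxpuuzob.
Rule 3 (high vowel syncope): no segment meets the environment; /avuuxpuuzob/ is unchanged.
Rule 4 (final a-epenthesis): the form ends in the consonant /b/, so [a] is inserted word-finally. /avuuxpuuzob/ → avuuxpuuzoba.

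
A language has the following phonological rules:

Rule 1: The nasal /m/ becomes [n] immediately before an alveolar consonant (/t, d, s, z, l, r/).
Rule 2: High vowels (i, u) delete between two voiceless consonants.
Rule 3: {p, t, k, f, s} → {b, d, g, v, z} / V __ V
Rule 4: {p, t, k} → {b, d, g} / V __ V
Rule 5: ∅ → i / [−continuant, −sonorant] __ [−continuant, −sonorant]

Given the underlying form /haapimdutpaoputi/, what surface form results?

haabindutipaopiti

Rule 1 (nasal place assimilation): /m/ precedes the alveolar consonant /d/, so it assimilates in place to [n]. /haapimdutpaoputi/ → haapindutpaoputi.
Rule 2 (high vowel syncope): /u/ is a high vowel flanked by voiceless consonants /p/ and /t/, so it deletes. /haapindutpaoputi/ → haapindutpaopti.
Rule 3 (intervocalic voicing): /p/ is a voiceless obstruent between vowels /a/ and /i/, so it voices to [b]. /haapindutpaopti/ → haabindutpaopti.
Rule 4 (intervocalic voicing): no segment meets the environment; /haabindutpaopti/ is unchanged.
Rule 5 (stop-cluster i-epenthesis): /t/ and /p/ form a stop–stop cluster, so [i] is inserted between them. /p/ and /t/ form a stop–stop cluster, so [i] is inserted between them. /haabindutpaopti/ → haabindutipaopiti.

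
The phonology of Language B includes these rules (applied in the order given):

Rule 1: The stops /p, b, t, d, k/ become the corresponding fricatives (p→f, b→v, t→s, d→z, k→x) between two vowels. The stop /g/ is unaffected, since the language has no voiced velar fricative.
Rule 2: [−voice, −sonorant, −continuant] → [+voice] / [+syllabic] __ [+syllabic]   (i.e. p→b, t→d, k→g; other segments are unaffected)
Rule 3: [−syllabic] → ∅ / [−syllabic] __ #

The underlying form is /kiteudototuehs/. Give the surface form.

kiseuzososueh

Rule 1 (intervocalic spirantization): /t/ is a stop between vowels /i/ and /e/, so it spirantizes to the fricative [s]. /d/ is a stop between vowels /u/ and /o/, so it spirantizes to the fricative [z]. /t/ is a stop between vowels /o/ and /o/, so it spirantizes to the fricative [s]. /t/ is a stop between vowels /o/ and /u/, so it spirantizes to the fricative [s]. /kiteudototuehs/ → kiseuzososuehs.
Rule 2 (intervocalic voicing): no segment meets the environment; /kiseuzososuehs/ is unchanged.
Rule 3 (final cluster simplification): /s/ is the second consonant of a word-final cluster /hs/, so it deletes. /kiseuzososuehs/ → kiseuzososueh.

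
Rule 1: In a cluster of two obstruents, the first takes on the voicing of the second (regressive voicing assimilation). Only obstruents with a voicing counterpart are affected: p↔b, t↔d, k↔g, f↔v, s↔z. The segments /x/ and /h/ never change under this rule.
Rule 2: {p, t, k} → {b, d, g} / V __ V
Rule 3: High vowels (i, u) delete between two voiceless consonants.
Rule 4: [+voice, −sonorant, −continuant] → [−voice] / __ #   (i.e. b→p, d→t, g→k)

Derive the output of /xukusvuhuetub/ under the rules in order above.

Rule 1 (regressive voicing assimilation): /s/ precedes the voiced obstruent /v/, so it voices to [z] by assimilation. /xukusvuhuetub/ → xukuzvuhuetub.
Rule 2 (intervocalic voicing): /k/ is a voiceless stop between vowels /u/ and /u/, so it voices to [g]. /t/ is a voiceless stop between vowels /e/ and /u/, so it voices to [d]. /xukuzvuhuetub/ → xuguzvuhuedub.
Rule 3 (high vowel syncope): no segment meets the environment; /xuguzvuhuedub/ is unchanged.
Rule 4 (final devoicing): /b/ is a voiced stop in word-final position, so it devoices to [p]. /xuguzvuhuedub/ → xuguzvuhuedup.

xuguzvuhuedup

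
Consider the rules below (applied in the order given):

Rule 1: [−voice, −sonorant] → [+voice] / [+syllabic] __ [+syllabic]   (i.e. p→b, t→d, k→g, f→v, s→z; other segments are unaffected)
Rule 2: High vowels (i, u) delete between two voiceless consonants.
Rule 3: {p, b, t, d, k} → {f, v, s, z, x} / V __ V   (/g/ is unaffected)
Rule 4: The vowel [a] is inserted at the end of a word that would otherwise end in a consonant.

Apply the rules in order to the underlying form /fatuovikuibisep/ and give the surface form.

fazuoviguivizepa

Rule 1 (intervocalic voicing): /t/ is a voiceless obstruent between vowels /a/ and /u/, so it voices to [d]. /k/ is a voiceless obstruent between vowels /i/ and /u/, so it voices to [g]. /s/ is a voiceless obstruent between vowels /i/ and /e/, so it voices to [z]. /fatuovikuibisep/ → faduoviguibizep.
Rule 2 (high vowel syncope): no segment meets the environment; /faduoviguibizep/ is unchanged.
Rule 3 (intervocalic spirantization): /d/ is a stop between vowels /a/ and /u/, so it spirantizes to the fricative [z]. /b/ is a stop between vowels /i/ and /i/, so it spirantizes to the fricative [v]. /faduoviguibizep/ → fazuoviguivizep.
Rule 4 (final a-epenthesis): the form ends in the consonant /p/, so [a] is inserted word-finally. /fazuoviguivizep/ → fazuoviguivizepa.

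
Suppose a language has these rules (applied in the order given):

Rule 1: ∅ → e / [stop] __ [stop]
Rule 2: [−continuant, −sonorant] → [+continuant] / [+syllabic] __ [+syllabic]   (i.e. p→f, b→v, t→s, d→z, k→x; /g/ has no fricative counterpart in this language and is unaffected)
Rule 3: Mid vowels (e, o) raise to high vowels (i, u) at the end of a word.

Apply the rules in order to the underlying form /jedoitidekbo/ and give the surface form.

jezoisizexevu

Rule 1 (stop-cluster e-epenthesis): /k/ and /b/ form a stop–stop cluster, so [e] is inserted between them. /jedoitidekbo/ → jedoitidekebo.
Rule 2 (intervocalic spirantization): /d/ is a stop between vowels /e/ and /o/, so it spirantizes to the fricative [z]. /t/ is a stop between vowels /i/ and /i/, so it spirantizes to the fricative [s]. /d/ is a stop between vowels /i/ and /e/, so it spirantizes to the fricative [z]. /k/ is a stop between vowels /e/ and /e/, so it spirantizes to the fricative [x]. /b/ is a stop between vowels /e/ and /o/, so it spirantizes to the fricative [v]. /jedoitidekebo/ → jezoisizexevo.
Rule 3 (final vowel raising): /o/ is a mid vowel in word-final position, so it raises to [u]. /jezoisizexevo/ → jezoisizexevu.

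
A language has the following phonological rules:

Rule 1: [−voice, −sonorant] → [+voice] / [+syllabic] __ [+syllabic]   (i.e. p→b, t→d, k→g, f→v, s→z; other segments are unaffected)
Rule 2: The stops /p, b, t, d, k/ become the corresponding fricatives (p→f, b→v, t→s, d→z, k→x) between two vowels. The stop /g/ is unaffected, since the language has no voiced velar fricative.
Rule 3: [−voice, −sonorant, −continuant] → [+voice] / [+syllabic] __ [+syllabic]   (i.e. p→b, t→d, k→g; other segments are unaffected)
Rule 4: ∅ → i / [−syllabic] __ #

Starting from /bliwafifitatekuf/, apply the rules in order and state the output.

Rule 1 (intervocalic voicing): /f/ is a voiceless obstruent between vowels /a/ and /i/, so it voices to [v]. /f/ is a voiceless obstruent between vowels /i/ and /i/, so it voices to [v]. /t/ is a voiceless obstruent between vowels /i/ and /a/, so it voices to [d]. /t/ is a voiceless obstruent between vowels /a/ and /e/, so it voices to [d]. /k/ is a voiceless obstruent between vowels /e/ and /u/, so it voices to [g]. /bliwafifitatekuf/ → bliwavividadeguf.
Rule 2 (intervocalic spirantization): /d/ is a stop between vowels /i/ and /a/, so it spirantizes to the fricative [z]. /d/ is a stop between vowels /a/ and /e/, so it spirantizes to the fricative [z]. /bliwavividadeguf/ → bliwavivizazeguf.
Rule 3 (intervocalic voicing): no segment meets the environment; /bliwavivizazeguf/ is unchanged.
Rule 4 (final i-epenthesis): the form ends in the consonant /f/, so [i] is inserted word-finally. /bliwavivizazeguf/ → bliwavivizazegufi.

bliwavivizazegufi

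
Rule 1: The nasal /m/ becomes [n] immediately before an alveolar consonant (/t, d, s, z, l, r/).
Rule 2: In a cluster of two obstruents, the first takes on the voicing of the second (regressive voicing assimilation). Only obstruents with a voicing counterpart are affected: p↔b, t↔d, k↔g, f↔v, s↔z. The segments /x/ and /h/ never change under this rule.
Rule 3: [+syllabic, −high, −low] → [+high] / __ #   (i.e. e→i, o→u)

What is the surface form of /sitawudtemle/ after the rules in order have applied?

Rule 1 (nasal place assimilation): /m/ precedes the alveolar consonant /l/, so it assimilates in place to [n]. /sitawudtemle/ → sitawudtenle.
Rule 2 (regressive voicing assimilation): /d/ precedes the voiceless obstruent /t/, so it devoices to [t] by assimilation. /sitawudtenle/ → sitawuttenle.
Rule 3 (final vowel raising): /e/ is a mid vowel in word-final position, so it raises to [i]. /sitawuttenle/ → sitawuttenli.

sitawuttenli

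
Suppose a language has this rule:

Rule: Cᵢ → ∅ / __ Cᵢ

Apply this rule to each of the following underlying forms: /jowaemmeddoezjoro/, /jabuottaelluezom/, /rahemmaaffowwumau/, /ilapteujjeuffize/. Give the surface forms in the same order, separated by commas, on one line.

jowaemedoezjoro, jabuotaeluezom, rahemaafowumau, ilapteujeufize

/jowaemmeddoezjoro/: /mm/ is a geminate; the first /m/ deletes. /dd/ is a geminate; the first /d/ deletes. → [jowaemedoezjoro].
/jabuottaelluezom/: /tt/ is a geminate; the first /t/ deletes. /ll/ is a geminate; the first /l/ deletes. → [jabuotaeluezom].
/rahemmaaffowwumau/: /mm/ is a geminate; the first /m/ deletes. /ff/ is a geminate; the first /f/ deletes. /ww/ is a geminate; the first /w/ deletes. → [rahemaafowumau].
/ilapteujjeuffize/: /jj/ is a geminate; the first /j/ deletes. /ff/ is a geminate; the first /f/ deletes. → [ilapteujeufize].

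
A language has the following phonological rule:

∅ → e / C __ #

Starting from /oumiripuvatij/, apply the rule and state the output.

the form ends in the consonant /j/, so [e] is inserted word-finally.
Surface form: [oumiripuvatije].

oumiripuvatije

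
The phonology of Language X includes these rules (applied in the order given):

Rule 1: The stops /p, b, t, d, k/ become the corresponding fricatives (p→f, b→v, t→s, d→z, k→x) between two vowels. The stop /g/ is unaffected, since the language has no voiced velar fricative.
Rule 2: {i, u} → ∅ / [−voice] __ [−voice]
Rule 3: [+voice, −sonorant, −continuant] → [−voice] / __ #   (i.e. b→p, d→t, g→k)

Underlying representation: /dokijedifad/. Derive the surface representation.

doxijezifat

Rule 1 (intervocalic spirantization): /k/ is a stop between vowels /o/ and /i/, so it spirantizes to the fricative [x]. /d/ is a stop between vowels /e/ and /i/, so it spirantizes to the fricative [z]. /dokijedifad/ → doxijezifad.
Rule 2 (high vowel syncope): no segment meets the environment; /doxijezifad/ is unchanged.
Rule 3 (final devoicing): /d/ is a voiced stop in word-final position, so it devoices to [t]. /doxijezifad/ → doxijezifat.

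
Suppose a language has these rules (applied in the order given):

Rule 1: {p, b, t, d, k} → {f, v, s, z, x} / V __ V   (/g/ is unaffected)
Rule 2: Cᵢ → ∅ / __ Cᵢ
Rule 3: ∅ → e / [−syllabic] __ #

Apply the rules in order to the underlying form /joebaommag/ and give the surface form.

joevaomage

Rule 1 (intervocalic spirantization): /b/ is a stop between vowels /e/ and /a/, so it spirantizes to the fricative [v]. /joebaommag/ → joevaommag.
Rule 2 (degemination): /mm/ is a geminate; the first /m/ deletes. /joevaommag/ → joevaomag.
Rule 3 (final e-epenthesis): the form ends in the consonant /g/, so [e] is inserted word-finally. /joevaomag/ → joevaomage.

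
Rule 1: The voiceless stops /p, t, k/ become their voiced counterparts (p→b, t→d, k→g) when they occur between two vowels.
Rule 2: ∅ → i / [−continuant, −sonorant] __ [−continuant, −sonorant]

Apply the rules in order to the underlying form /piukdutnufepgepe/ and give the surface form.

piukidutnufepigebe

Rule 1 (intervocalic voicing): /p/ is a voiceless stop between vowels /e/ and /e/, so it voices to [b]. /piukdutnufepgepe/ → piukdutnufepgebe.
Rule 2 (stop-cluster i-epenthesis): /k/ and /d/ form a stop–stop cluster, so [i] is inserted between them. /p/ and /g/ form a stop–stop cluster, so [i] is inserted between them. /piukdutnufepgebe/ → piukidutnufepigebe.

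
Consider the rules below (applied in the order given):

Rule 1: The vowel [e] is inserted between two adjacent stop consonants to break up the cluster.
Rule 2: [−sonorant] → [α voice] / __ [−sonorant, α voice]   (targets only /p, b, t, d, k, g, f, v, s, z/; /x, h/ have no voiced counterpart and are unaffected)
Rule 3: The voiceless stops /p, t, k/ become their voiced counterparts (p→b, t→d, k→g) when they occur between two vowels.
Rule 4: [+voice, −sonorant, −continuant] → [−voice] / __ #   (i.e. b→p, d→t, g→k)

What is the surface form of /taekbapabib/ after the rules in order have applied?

taegebababip

Rule 1 (stop-cluster e-epenthesis): /k/ and /b/ form a stop–stop cluster, so [e] is inserted between them. /taekbapabib/ → taekebapabib.
Rule 2 (regressive voicing assimilation): no segment meets the environment; /taekebapabib/ is unchanged.
Rule 3 (intervocalic voicing): /k/ is a voiceless stop between vowels /e/ and /e/, so it voices to [g]. /p/ is a voiceless stop between vowels /a/ and /a/, so it voices to [b]. /taekebapabib/ → taegebababib.
Rule 4 (final devoicing): /b/ is a voiced stop in word-final position, so it devoices to [p]. /taegebababib/ → taegebababip.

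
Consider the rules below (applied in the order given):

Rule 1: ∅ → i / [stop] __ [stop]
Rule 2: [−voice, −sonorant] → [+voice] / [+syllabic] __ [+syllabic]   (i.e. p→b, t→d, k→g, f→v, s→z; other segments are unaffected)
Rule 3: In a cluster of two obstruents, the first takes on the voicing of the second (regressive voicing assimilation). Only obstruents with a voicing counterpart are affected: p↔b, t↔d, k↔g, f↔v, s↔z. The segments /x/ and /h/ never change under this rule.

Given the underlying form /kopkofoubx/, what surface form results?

kobigovoupx

Rule 1 (stop-cluster i-epenthesis): /p/ and /k/ form a stop–stop cluster, so [i] is inserted between them. /kopkofoubx/ → kopikofoubx.
Rule 2 (intervocalic voicing): /p/ is a voiceless obstruent between vowels /o/ and /i/, so it voices to [b]. /k/ is a voiceless obstruent between vowels /i/ and /o/, so it voices to [g]. /f/ is a voiceless obstruent between vowels /o/ and /o/, so it voices to [v]. /kopikofoubx/ → kobigovoubx.
Rule 3 (regressive voicing assimilation): /b/ precedes the voiceless obstruent /x/, so it devoices to [p] by assimilation. /kobigovoubx/ → kobigovoupx.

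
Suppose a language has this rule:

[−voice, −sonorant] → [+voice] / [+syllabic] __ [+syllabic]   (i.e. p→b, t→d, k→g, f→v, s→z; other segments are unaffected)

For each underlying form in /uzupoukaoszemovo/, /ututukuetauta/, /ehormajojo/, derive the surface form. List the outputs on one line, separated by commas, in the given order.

uzubougaoszemovo, ududuguedauda, ehormajojo

/uzupoukaoszemovo/: /p/ is a voiceless obstruent between vowels /u/ and /o/, so it voices to [b]. /k/ is a voiceless obstruent between vowels /u/ and /a/, so it voices to [g]. → [uzubougaoszemovo].
/ututukuetauta/: /t/ is a voiceless obstruent between vowels /u/ and /u/, so it voices to [d]. /t/ is a voiceless obstruent between vowels /u/ and /u/, so it voices to [d]. /k/ is a voiceless obstruent between vowels /u/ and /u/, so it voices to [g]. /t/ is a voiceless obstruent between vowels /e/ and /a/, so it voices to [d]. /t/ is a voiceless obstruent between vowels /u/ and /a/, so it voices to [d]. → [ududuguedauda].
/ehormajojo/: the rule's environment is not met; surfaces unchanged as [ehormajojo].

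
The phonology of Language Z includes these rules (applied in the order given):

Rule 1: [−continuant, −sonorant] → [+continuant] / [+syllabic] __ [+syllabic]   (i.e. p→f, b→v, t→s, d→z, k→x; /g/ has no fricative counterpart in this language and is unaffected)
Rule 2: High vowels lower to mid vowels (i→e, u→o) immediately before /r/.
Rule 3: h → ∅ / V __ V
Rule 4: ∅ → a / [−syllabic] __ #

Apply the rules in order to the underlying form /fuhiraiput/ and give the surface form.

Rule 1 (intervocalic spirantization): /p/ is a stop between vowels /i/ and /u/, so it spirantizes to the fricative [f]. /fuhiraiput/ → fuhiraifut.
Rule 2 (pre-rhotic lowering): /i/ is a high vowel immediately before /r/, so it lowers to [e]. /fuhiraifut/ → fuheraifut.
Rule 3 (intervocalic h-deletion): /h/ occurs between vowels /u/ and /e/, so it deletes. /fuheraifut/ → fueraifut.
Rule 4 (final a-epenthesis): the form ends in the consonant /t/, so [a] is inserted word-finally. /fueraifut/ → fueraifuta.

fueraifuta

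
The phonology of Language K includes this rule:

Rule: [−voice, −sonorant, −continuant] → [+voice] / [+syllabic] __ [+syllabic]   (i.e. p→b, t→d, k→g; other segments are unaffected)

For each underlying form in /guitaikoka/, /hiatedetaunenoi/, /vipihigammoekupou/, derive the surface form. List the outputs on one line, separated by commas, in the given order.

/guitaikoka/: /t/ is a voiceless stop between vowels /i/ and /a/, so it voices to [d]. /k/ is a voiceless stop between vowels /i/ and /o/, so it voices to [g]. /k/ is a voiceless stop between vowels /o/ and /a/, so it voices to [g]. → [guidaigoga].
/hiatedetaunenoi/: /t/ is a voiceless stop between vowels /a/ and /e/, so it voices to [d]. /t/ is a voiceless stop between vowels /e/ and /a/, so it voices to [d]. → [hiadededaunenoi].
/vipihigammoekupou/: /p/ is a voiceless stop between vowels /i/ and /i/, so it voices to [b]. /k/ is a voiceless stop between vowels /e/ and /u/, so it voices to [g]. /p/ is a voiceless stop between vowels /u/ and /o/, so it voices to [b]. → [vibihigammoegubou].

guidaigoga, hiadededaunenoi, vibihigammoegubou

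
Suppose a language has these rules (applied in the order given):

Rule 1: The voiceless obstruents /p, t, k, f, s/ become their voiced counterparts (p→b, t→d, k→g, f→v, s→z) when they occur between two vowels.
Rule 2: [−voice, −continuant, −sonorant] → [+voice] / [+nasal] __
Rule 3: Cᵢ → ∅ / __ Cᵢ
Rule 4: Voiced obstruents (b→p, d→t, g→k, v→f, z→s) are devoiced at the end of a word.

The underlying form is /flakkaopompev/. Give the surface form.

flakaobombef

Rule 1 (intervocalic voicing): /p/ is a voiceless obstruent between vowels /o/ and /o/, so it voices to [b]. /flakkaopompev/ → flakkaobompev.
Rule 2 (post-nasal voicing): /p/ is a voiceless stop immediately after the nasal /m/, so it voices to [b]. /flakkaobompev/ → flakkaobombev.
Rule 3 (degemination): /kk/ is a geminate; the first /k/ deletes. /flakkaobombev/ → flakaobombev.
Rule 4 (final devoicing): /v/ is a voiced obstruent in word-final position, so it devoices to [f]. /flakaobombev/ → flakaobombef.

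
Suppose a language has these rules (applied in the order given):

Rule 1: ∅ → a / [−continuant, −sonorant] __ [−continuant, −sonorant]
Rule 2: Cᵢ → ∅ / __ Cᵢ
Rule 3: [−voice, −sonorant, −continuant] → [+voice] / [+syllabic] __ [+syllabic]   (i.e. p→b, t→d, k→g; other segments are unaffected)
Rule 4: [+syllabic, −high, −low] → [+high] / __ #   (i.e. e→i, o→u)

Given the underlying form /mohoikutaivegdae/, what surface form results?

Rule 1 (stop-cluster a-epenthesis): /g/ and /d/ form a stop–stop cluster, so [a] is inserted between them. /mohoikutaivegdae/ → mohoikutaivegadae.
Rule 2 (degemination): no segment meets the environment; /mohoikutaivegadae/ is unchanged.
Rule 3 (intervocalic voicing): /k/ is a voiceless stop between vowels /i/ and /u/, so it voices to [g]. /t/ is a voiceless stop between vowels /u/ and /a/, so it voices to [d]. /mohoikutaivegadae/ → mohoigudaivegadae.
Rule 4 (final vowel raising): /e/ is a mid vowel in word-final position, so it raises to [i]. /mohoigudaivegadae/ → mohoigudaivegadai.

mohoigudaivegadai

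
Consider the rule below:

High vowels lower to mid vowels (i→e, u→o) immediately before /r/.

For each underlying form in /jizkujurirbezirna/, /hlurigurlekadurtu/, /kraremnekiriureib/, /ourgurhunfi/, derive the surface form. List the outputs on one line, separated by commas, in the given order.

jizkujorerbezerna, hlorigorlekadortu, kraremnekerioreib, oorgorhunfi

/jizkujurirbezirna/: /u/ is a high vowel immediately before /r/, so it lowers to [o]. /i/ is a high vowel immediately before /r/, so it lowers to [e]. /i/ is a high vowel immediately before /r/, so it lowers to [e]. → [jizkujorerbezerna].
/hlurigurlekadurtu/: /u/ is a high vowel immediately before /r/, so it lowers to [o]. /u/ is a high vowel immediately before /r/, so it lowers to [o]. /u/ is a high vowel immediately before /r/, so it lowers to [o]. → [hlorigorlekadortu].
/kraremnekiriureib/: /i/ is a high vowel immediately before /r/, so it lowers to [e]. /u/ is a high vowel immediately before /r/, so it lowers to [o]. → [kraremnekerioreib].
/ourgurhunfi/: /u/ is a high vowel immediately before /r/, so it lowers to [o]. /u/ is a high vowel immediately before /r/, so it lowers to [o]. → [oorgorhunfi].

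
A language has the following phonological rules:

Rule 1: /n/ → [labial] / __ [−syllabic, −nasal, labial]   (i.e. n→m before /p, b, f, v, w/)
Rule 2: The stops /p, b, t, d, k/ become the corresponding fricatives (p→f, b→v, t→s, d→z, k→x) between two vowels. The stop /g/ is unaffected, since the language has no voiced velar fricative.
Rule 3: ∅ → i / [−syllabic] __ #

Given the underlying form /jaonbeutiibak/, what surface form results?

Rule 1 (nasal place assimilation): /n/ precedes the labial consonant /b/, so it assimilates in place to [m]. /jaonbeutiibak/ → jaombeutiibak.
Rule 2 (intervocalic spirantization): /t/ is a stop between vowels /u/ and /i/, so it spirantizes to the fricative [s]. /b/ is a stop between vowels /i/ and /a/, so it spirantizes to the fricative [v]. /jaombeutiibak/ → jaombeusiivak.
Rule 3 (final i-epenthesis): the form ends in the consonant /k/, so [i] is inserted word-finally. /jaombeusiivak/ → jaombeusiivaki.

jaombeusiivaki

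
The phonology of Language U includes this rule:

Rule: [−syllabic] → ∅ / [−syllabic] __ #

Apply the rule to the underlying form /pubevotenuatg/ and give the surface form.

/g/ is the second consonant of a word-final cluster /tg/, so it deletes.
The other instances of /p/, /b/, /v/, /t/, /n/ do not occur in the required environment and remain unchanged.
Surface form: [pubevotenuat].

pubevotenuat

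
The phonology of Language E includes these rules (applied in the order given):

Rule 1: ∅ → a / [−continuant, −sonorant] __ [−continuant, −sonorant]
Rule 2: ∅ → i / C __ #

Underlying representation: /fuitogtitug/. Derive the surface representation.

Rule 1 (stop-cluster a-epenthesis): /g/ and /t/ form a stop–stop cluster, so [a] is inserted between them. /fuitogtitug/ → fuitogatitug.
Rule 2 (final i-epenthesis): the form ends in the consonant /g/, so [i] is inserted word-finally. /fuitogatitug/ → fuitogatitugi.

fuitogatitugi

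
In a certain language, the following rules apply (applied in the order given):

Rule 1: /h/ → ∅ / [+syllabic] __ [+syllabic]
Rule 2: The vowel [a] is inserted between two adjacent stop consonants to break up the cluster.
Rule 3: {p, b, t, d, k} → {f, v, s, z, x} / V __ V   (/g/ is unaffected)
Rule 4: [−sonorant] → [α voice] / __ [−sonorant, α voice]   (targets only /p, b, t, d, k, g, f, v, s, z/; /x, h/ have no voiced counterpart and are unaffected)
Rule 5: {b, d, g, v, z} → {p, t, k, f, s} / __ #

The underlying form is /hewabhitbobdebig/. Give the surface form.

Rule 1 (intervocalic h-deletion): no segment meets the environment; /hewabhitbobdebig/ is unchanged.
Rule 2 (stop-cluster a-epenthesis): /t/ and /b/ form a stop–stop cluster, so [a] is inserted between them. /b/ and /d/ form a stop–stop cluster, so [a] is inserted between them. /hewabhitbobdebig/ → hewabhitabobadebig.
Rule 3 (intervocalic spirantization): /t/ is a stop between vowels /i/ and /a/, so it spirantizes to the fricative [s]. /b/ is a stop between vowels /a/ and /o/, so it spirantizes to the fricative [v]. /b/ is a stop between vowels /o/ and /a/, so it spirantizes to the fricative [v]. /d/ is a stop between vowels /a/ and /e/, so it spirantizes to the fricative [z]. /b/ is a stop between vowels /e/ and /i/, so it spirantizes to the fricative [v]. /hewabhitabobadebig/ → hewabhisavovazevig.
Rule 4 (regressive voicing assimilation): /b/ precedes the voiceless obstruent /h/, so it devoices to [p] by assimilation. /hewabhisavovazevig/ → hewaphisavovazevig.
Rule 5 (final devoicing): /g/ is a voiced obstruent in word-final position, so it devoices to [k]. /hewaphisavovazevig/ → hewaphisavovazevik.

hewaphisavovazevik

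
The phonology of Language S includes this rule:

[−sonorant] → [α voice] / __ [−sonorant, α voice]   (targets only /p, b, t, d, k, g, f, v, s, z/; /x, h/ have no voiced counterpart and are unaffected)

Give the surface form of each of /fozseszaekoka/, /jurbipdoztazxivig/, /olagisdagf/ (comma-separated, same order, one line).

fossezzaekoka, jurbibdostasxivig, olagizdakf

/fozseszaekoka/: /z/ precedes the voiceless obstruent /s/, so it devoices to [s] by assimilation. /s/ precedes the voiced obstruent /z/, so it voices to [z] by assimilation. → [fossezzaekoka].
/jurbipdoztazxivig/: /p/ precedes the voiced obstruent /d/, so it voices to [b] by assimilation. /z/ precedes the voiceless obstruent /t/, so it devoices to [s] by assimilation. /z/ precedes the voiceless obstruent /x/, so it devoices to [s] by assimilation. → [jurbibdostasxivig].
/olagisdagf/: /s/ precedes the voiced obstruent /d/, so it voices to [z] by assimilation. /g/ precedes the voiceless obstruent /f/, so it devoices to [k] by assimilation. → [olagizdakf].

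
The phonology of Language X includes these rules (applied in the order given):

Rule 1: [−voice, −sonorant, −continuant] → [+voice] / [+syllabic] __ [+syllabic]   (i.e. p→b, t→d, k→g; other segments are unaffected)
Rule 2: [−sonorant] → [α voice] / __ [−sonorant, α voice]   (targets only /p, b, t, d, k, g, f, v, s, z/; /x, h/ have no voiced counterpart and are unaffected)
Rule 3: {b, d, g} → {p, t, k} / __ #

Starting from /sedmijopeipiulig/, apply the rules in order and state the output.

sedmijobeibiulik

Rule 1 (intervocalic voicing): /p/ is a voiceless stop between vowels /o/ and /e/, so it voices to [b]. /p/ is a voiceless stop between vowels /i/ and /i/, so it voices to [b]. /sedmijopeipiulig/ → sedmijobeibiulig.
Rule 2 (regressive voicing assimilation): no segment meets the environment; /sedmijobeibiulig/ is unchanged.
Rule 3 (final devoicing): /g/ is a voiced stop in word-final position, so it devoices to [k]. /sedmijobeibiulig/ → sedmijobeibiulik.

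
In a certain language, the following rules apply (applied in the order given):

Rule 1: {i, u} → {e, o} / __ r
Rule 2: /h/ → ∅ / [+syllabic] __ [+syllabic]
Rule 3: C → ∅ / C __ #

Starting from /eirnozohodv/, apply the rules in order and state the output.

Rule 1 (pre-rhotic lowering): /i/ is a high vowel immediately before /r/, so it lowers to [e]. /eirnozohodv/ → eernozohodv.
Rule 2 (intervocalic h-deletion): /h/ occurs between vowels /o/ and /o/, so it deletes. /eernozohodv/ → eernozoodv.
Rule 3 (final cluster simplification): /v/ is the second consonant of a word-final cluster /dv/, so it deletes. /eernozoodv/ → eernozood.

eernozood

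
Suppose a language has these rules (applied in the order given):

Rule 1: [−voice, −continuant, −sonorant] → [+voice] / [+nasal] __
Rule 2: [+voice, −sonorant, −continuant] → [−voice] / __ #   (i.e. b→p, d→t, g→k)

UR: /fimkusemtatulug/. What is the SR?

fimgusemdatuluk

Rule 1 (post-nasal voicing): /k/ is a voiceless stop immediately after the nasal /m/, so it voices to [g]. /t/ is a voiceless stop immediately after the nasal /m/, so it voices to [d]. /fimkusemtatulug/ → fimgusemdatulug.
Rule 2 (final devoicing): /g/ is a voiced stop in word-final position, so it devoices to [k]. /fimgusemdatulug/ → fimgusemdatuluk.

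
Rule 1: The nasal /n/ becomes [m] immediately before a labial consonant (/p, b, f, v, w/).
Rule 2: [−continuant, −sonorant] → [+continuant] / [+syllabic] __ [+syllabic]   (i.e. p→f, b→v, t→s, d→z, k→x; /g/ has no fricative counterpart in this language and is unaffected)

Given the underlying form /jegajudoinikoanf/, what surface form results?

jegajuzoinixoamf

Rule 1 (nasal place assimilation): /n/ precedes the labial consonant /f/, so it assimilates in place to [m]. /jegajudoinikoanf/ → jegajudoinikoamf.
Rule 2 (intervocalic spirantization): /d/ is a stop between vowels /u/ and /o/, so it spirantizes to the fricative [z]. /k/ is a stop between vowels /i/ and /o/, so it spirantizes to the fricative [x]. /jegajudoinikoamf/ → jegajuzoinixoamf.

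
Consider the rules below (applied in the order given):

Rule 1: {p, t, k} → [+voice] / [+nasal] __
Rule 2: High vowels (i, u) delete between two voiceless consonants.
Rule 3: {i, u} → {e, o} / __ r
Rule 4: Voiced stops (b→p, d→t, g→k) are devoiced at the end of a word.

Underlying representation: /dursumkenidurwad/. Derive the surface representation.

Rule 1 (post-nasal voicing): /k/ is a voiceless stop immediately after the nasal /m/, so it voices to [g]. /dursumkenidurwad/ → dursumgenidurwad.
Rule 2 (high vowel syncope): no segment meets the environment; /dursumgenidurwad/ is unchanged.
Rule 3 (pre-rhotic lowering): /u/ is a high vowel immediately before /r/, so it lowers to [o]. /u/ is a high vowel immediately before /r/, so it lowers to [o]. /dursumgenidurwad/ → dorsumgenidorwad.
Rule 4 (final devoicing): /d/ is a voiced stop in word-final position, so it devoices to [t]. /dorsumgenidorwad/ → dorsumgenidorwat.

dorsumgenidorwat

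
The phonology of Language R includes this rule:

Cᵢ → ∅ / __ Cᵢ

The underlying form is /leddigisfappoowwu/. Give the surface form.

/dd/ is a geminate; the first /d/ deletes.
/pp/ is a geminate; the first /p/ deletes.
/ww/ is a geminate; the first /w/ deletes.
Surface form: [ledigisfapoowu].

ledigisfapoowu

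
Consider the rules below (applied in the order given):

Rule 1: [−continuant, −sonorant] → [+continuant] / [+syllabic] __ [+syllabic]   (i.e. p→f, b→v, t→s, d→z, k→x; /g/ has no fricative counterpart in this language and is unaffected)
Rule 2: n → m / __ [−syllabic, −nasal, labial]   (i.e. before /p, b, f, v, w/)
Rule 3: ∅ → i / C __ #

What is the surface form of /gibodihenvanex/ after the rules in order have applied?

Rule 1 (intervocalic spirantization): /b/ is a stop between vowels /i/ and /o/, so it spirantizes to the fricative [v]. /d/ is a stop between vowels /o/ and /i/, so it spirantizes to the fricative [z]. /gibodihenvanex/ → givozihenvanex.
Rule 2 (nasal place assimilation): /n/ precedes the labial consonant /v/, so it assimilates in place to [m]. /givozihenvanex/ → givozihemvanex.
Rule 3 (final i-epenthesis): the form ends in the consonant /x/, so [i] is inserted word-finally. /givozihemvanex/ → givozihemvanexi.

givozihemvanexi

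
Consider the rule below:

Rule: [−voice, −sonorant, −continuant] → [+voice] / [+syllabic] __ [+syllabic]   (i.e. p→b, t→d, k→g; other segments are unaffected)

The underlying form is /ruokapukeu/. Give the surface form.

ruogabugeu

/k/ is a voiceless stop between vowels /o/ and /a/, so it voices to [g].
/p/ is a voiceless stop between vowels /a/ and /u/, so it voices to [b].
/k/ is a voiceless stop between vowels /u/ and /e/, so it voices to [g].
Surface form: [ruogabugeu].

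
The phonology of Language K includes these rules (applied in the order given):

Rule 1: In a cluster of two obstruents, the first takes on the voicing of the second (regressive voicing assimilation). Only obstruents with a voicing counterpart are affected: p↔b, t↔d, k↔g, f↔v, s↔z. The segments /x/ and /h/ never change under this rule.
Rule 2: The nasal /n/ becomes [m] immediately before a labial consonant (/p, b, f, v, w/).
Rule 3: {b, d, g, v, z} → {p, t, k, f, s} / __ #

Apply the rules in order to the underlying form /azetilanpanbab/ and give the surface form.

azetilampambap

Rule 1 (regressive voicing assimilation): no segment meets the environment; /azetilanpanbab/ is unchanged.
Rule 2 (nasal place assimilation): /n/ precedes the labial consonant /p/, so it assimilates in place to [m]. /n/ precedes the labial consonant /b/, so it assimilates in place to [m]. /azetilanpanbab/ → azetilampambab.
Rule 3 (final devoicing): /b/ is a voiced obstruent in word-final position, so it devoices to [p]. /azetilampambab/ → azetilampambap.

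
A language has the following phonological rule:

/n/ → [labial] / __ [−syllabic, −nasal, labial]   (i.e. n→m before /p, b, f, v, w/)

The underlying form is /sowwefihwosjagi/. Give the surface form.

sowwefihwosjagi

No segment of /sowwefihwosjagi/ meets the structural description of the rule, so the form surfaces unchanged.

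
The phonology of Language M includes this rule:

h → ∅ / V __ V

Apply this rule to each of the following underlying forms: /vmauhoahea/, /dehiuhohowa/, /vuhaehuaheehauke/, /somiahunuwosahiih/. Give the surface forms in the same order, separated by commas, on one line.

vmauoaea, deiuoowa, vuaeuaeeauke, somiaunuwosaiih

/vmauhoahea/: /h/ occurs between vowels /u/ and /o/, so it deletes. /h/ occurs between vowels /a/ and /e/, so it deletes. → [vmauoaea].
/dehiuhohowa/: /h/ occurs between vowels /e/ and /i/, so it deletes. /h/ occurs between vowels /u/ and /o/, so it deletes. /h/ occurs between vowels /o/ and /o/, so it deletes. → [deiuoowa].
/vuhaehuaheehauke/: /h/ occurs between vowels /u/ and /a/, so it deletes. /h/ occurs between vowels /e/ and /u/, so it deletes. /h/ occurs between vowels /a/ and /e/, so it deletes. /h/ occurs between vowels /e/ and /a/, so it deletes. → [vuaeuaeeauke].
/somiahunuwosahiih/: /h/ occurs between vowels /a/ and /u/, so it deletes. /h/ occurs between vowels /a/ and /i/, so it deletes. → [somiaunuwosaiih].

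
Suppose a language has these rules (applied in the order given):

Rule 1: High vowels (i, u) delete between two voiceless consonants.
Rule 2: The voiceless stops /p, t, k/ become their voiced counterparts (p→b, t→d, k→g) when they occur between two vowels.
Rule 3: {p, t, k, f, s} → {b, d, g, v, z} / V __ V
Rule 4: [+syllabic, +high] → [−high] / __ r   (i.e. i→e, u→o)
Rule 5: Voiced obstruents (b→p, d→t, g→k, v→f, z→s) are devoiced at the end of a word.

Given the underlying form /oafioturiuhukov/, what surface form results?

Rule 1 (high vowel syncope): /u/ is a high vowel flanked by voiceless consonants /h/ and /k/, so it deletes. /oafioturiuhukov/ → oafioturiuhkov.
Rule 2 (intervocalic voicing): /t/ is a voiceless stop between vowels /o/ and /u/, so it voices to [d]. /oafioturiuhkov/ → oafioduriuhkov.
Rule 3 (intervocalic voicing): /f/ is a voiceless obstruent between vowels /a/ and /i/, so it voices to [v]. /oafioduriuhkov/ → oavioduriuhkov.
Rule 4 (pre-rhotic lowering): /u/ is a high vowel immediately before /r/, so it lowers to [o]. /oavioduriuhkov/ → oaviodoriuhkov.
Rule 5 (final devoicing): /v/ is a voiced obstruent in word-final position, so it devoices to [f]. /oaviodoriuhkov/ → oaviodoriuhkof.

oaviodoriuhkof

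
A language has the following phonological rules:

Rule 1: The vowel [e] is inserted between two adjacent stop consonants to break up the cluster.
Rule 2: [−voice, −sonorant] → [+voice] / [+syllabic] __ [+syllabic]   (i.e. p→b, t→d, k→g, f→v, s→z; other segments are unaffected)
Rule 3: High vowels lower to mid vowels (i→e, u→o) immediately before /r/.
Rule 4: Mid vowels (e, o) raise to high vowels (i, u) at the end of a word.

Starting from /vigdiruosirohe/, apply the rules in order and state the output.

vigederuozerohi

Rule 1 (stop-cluster e-epenthesis): /g/ and /d/ form a stop–stop cluster, so [e] is inserted between them. /vigdiruosirohe/ → vigediruosirohe.
Rule 2 (intervocalic voicing): /s/ is a voiceless obstruent between vowels /o/ and /i/, so it voices to [z]. /vigediruosirohe/ → vigediruozirohe.
Rule 3 (pre-rhotic lowering): /i/ is a high vowel immediately before /r/, so it lowers to [e]. /i/ is a high vowel immediately before /r/, so it lowers to [e]. /vigediruozirohe/ → vigederuozerohe.
Rule 4 (final vowel raising): /e/ is a mid vowel in word-final position, so it raises to [i]. /vigederuozerohe/ → vigederuozerohi.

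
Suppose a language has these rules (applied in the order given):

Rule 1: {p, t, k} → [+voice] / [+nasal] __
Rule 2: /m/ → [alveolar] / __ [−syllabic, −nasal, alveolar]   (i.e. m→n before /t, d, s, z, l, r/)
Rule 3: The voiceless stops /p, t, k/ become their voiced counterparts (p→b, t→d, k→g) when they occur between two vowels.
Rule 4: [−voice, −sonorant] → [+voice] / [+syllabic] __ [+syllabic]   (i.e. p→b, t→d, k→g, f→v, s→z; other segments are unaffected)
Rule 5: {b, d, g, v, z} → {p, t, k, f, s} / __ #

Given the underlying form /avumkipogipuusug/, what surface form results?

avumgibogibuuzuk

Rule 1 (post-nasal voicing): /k/ is a voiceless stop immediately after the nasal /m/, so it voices to [g]. /avumkipogipuusug/ → avumgipogipuusug.
Rule 2 (nasal place assimilation): no segment meets the environment; /avumgipogipuusug/ is unchanged.
Rule 3 (intervocalic voicing): /p/ is a voiceless stop between vowels /i/ and /o/, so it voices to [b]. /p/ is a voiceless stop between vowels /i/ and /u/, so it voices to [b]. /avumgipogipuusug/ → avumgibogibuusug.
Rule 4 (intervocalic voicing): /s/ is a voiceless obstruent between vowels /u/ and /u/, so it voices to [z]. /avumgibogibuusug/ → avumgibogibuuzug.
Rule 5 (final devoicing): /g/ is a voiced obstruent in word-final position, so it devoices to [k]. /avumgibogibuuzug/ → avumgibogibuuzuk.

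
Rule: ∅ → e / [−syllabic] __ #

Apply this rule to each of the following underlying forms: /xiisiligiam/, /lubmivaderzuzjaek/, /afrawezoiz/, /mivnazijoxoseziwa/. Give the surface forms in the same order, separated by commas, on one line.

/xiisiligiam/: the form ends in the consonant /m/, so [e] is inserted word-finally. → [xiisiligiame].
/lubmivaderzuzjaek/: the form ends in the consonant /k/, so [e] is inserted word-finally. → [lubmivaderzuzjaeke].
/afrawezoiz/: the form ends in the consonant /z/, so [e] is inserted word-finally. → [afrawezoize].
/mivnazijoxoseziwa/: the rule's environment is not met; surfaces unchanged as [mivnazijoxoseziwa].

xiisiligiame, lubmivaderzuzjaeke, afrawezoize, mivnazijoxoseziwa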